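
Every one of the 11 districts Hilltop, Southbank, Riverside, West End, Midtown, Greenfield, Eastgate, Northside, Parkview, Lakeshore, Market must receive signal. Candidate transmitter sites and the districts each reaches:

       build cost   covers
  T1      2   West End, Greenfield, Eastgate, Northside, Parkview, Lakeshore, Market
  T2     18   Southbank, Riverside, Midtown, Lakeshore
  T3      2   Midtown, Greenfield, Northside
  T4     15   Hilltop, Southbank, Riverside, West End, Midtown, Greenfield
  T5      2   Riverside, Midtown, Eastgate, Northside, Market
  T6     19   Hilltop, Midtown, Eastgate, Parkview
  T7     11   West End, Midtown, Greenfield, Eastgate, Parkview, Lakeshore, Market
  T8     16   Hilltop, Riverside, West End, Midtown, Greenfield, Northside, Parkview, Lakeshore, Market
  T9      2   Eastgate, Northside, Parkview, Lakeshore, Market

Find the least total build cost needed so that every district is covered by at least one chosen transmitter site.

T1, T4 cover every district at build cost 2 + 15 = 17.
Any cover uses at least 2 transmitter sites; among all covering selections none totals below 17.

17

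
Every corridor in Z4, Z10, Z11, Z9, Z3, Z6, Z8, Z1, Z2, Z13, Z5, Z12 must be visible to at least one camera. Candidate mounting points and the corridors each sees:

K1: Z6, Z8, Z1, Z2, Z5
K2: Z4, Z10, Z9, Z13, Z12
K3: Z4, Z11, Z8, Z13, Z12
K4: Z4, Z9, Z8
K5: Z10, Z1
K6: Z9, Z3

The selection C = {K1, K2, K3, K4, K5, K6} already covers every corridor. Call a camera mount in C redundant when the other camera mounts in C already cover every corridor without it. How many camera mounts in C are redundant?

Drop K1: Z6, Z2, Z5 uncovered — not redundant.
Drop K2: the rest still cover every corridor — redundant.
Drop K3: Z11 uncovered — not redundant.
Drop K4: the rest still cover every corridor — redundant.
Drop K5: the rest still cover every corridor — redundant.
Drop K6: Z3 uncovered — not redundant.
3 redundant: K2, K4, K5.

3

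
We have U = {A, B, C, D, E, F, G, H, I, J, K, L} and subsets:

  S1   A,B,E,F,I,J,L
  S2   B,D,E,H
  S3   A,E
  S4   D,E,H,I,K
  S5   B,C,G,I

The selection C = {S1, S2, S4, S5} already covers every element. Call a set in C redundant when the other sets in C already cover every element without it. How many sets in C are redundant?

Drop S1: A, F, J, L uncovered — not redundant.
Drop S2: the rest still cover every element — redundant.
Drop S4: K uncovered — not redundant.
Drop S5: C, G uncovered — not redundant.
1 redundant: S2.

1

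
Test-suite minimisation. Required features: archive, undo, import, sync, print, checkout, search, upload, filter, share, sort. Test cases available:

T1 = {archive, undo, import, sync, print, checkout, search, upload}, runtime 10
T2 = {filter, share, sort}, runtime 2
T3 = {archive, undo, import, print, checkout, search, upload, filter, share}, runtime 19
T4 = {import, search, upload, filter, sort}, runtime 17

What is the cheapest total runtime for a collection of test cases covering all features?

12

T1, T2 cover every feature at runtime 10 + 2 = 12.
Any cover uses at least 2 test cases; among all covering selections none totals below 12.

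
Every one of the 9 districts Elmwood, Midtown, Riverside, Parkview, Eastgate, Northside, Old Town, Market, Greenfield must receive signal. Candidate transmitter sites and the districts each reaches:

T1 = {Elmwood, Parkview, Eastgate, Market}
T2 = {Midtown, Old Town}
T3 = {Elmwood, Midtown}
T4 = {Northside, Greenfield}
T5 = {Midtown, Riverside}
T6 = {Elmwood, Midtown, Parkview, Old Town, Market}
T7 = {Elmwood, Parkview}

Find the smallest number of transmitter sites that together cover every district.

4

T1, T2, T4, T5 together cover {Elmwood, Midtown, Riverside, Parkview, Eastgate, Northside, Old Town, Market, Greenfield} — every district.
No 3 of the 7 transmitter sites cover everything (all 35 triples fall short), so 4 is minimum.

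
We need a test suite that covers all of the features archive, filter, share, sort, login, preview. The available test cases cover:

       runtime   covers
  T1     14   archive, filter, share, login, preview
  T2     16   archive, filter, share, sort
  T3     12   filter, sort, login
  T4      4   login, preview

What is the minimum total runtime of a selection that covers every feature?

20

T2, T4 cover every feature at runtime 16 + 4 = 20.
Any cover uses at least 2 test cases; among all covering selections none totals below 20.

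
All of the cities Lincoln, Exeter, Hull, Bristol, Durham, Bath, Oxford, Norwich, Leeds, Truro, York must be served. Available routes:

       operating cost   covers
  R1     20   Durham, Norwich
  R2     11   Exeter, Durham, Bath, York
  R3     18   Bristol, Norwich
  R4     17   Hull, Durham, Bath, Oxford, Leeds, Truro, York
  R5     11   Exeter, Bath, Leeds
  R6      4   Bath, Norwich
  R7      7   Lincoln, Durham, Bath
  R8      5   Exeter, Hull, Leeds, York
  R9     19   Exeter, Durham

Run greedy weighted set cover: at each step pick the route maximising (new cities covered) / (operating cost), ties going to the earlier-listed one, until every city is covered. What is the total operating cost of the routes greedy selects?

51

Pick 1: R8 adds 4 new (Exeter, Hull, Leeds, York) at operating cost 5 (ratio 4/5).
Pick 2: R6 adds 2 new (Bath, Norwich) at operating cost 4 (ratio 2/4).
Pick 3: R7 adds 2 new (Lincoln, Durham) at operating cost 7 (ratio 2/7).
Pick 4: R4 adds 2 new (Oxford, Truro) at operating cost 17 (ratio 2/17).
Pick 5: R3 adds 1 new (Bristol) at operating cost 18 (ratio 1/18).
Greedy total operating cost: 5 + 4 + 7 + 17 + 18 = 51. (The true optimum is 47, so greedy overshoots here.)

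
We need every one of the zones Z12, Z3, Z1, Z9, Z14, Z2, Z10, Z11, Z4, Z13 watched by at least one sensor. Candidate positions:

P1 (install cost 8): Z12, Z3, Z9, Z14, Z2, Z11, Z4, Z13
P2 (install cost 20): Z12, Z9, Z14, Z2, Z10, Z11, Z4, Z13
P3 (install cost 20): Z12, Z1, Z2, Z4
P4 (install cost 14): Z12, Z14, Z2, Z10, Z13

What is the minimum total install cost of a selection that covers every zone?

P1, P3, P4 cover every zone at install cost 8 + 20 + 14 = 42.
Any cover uses at least 3 sensor positions; among all covering selections none totals below 42.

42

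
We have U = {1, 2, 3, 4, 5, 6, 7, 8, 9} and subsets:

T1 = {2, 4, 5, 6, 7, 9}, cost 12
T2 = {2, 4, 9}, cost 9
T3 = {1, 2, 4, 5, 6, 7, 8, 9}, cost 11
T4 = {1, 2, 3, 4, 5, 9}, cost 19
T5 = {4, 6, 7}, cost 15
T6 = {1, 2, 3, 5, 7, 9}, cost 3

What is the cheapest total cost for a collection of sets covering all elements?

14

T3, T6 cover every element at cost 11 + 3 = 14.
Any cover uses at least 2 sets; among all covering selections none totals below 14.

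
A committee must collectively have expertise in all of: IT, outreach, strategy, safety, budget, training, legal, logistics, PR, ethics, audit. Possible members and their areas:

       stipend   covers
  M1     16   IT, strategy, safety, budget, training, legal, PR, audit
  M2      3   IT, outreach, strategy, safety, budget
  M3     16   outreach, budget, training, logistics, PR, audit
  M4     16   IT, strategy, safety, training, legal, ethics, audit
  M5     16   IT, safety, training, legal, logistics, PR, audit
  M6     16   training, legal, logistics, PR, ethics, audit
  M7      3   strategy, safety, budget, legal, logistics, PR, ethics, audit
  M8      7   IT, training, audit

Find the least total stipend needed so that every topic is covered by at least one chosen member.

M2, M7, M8 cover every topic at stipend 3 + 3 + 7 = 13.
Any cover uses at least 2 members; among all covering selections none totals below 13.

13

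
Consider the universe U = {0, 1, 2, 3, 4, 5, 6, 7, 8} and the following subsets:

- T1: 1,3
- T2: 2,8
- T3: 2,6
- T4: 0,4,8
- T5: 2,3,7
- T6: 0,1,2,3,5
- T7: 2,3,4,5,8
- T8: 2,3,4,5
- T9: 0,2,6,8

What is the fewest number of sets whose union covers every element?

T1, T5, T7, T9 together cover {0, 1, 2, 3, 4, 5, 6, 7, 8} — every element.
No 3 of the 9 sets cover everything (all 84 triples fall short), so 4 is minimum.

4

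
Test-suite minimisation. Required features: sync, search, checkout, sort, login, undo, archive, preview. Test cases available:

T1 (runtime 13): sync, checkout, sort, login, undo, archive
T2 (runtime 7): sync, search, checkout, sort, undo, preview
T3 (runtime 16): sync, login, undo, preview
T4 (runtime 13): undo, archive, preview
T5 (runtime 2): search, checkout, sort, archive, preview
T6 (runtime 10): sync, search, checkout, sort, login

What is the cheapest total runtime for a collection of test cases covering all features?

15

T1, T5 cover every feature at runtime 13 + 2 = 15.
Any cover uses at least 2 test cases; among all covering selections none totals below 15.
Greedy by coverage-per-runtime would pick T5, T2, T6 for 19 — worse than the optimum 15.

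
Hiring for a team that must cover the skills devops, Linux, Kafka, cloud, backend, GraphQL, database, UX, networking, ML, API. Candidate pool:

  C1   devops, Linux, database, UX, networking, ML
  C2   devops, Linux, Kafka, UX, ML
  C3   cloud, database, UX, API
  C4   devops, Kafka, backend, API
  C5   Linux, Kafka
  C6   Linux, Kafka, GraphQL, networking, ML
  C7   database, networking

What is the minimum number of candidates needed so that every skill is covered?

3

C3, C4, C6 together cover {devops, Linux, Kafka, cloud, backend, GraphQL, database, UX, networking, ML, API} — every skill.
No 2 of the 7 candidates cover everything (all 21 pairs fall short), so 3 is minimum.
Greedy (largest uncovered first) would take C1, C4, C3, C6 — 4 candidates — but 3 suffice.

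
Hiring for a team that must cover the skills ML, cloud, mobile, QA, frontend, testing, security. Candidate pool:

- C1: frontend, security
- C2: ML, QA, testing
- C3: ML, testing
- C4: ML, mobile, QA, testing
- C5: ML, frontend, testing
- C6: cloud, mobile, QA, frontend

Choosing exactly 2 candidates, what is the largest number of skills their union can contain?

Choosing C1, C4 covers {ML, mobile, QA, frontend, testing, security} — 6 skills.
No choice of 2 candidates does better; here cloud is left uncovered.

6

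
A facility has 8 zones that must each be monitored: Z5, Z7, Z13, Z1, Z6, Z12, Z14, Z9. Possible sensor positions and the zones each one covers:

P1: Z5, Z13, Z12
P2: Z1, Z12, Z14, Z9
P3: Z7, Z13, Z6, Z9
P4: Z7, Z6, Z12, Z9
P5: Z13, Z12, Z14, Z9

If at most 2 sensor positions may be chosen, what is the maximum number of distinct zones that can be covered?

7

Choosing P2, P3 covers {Z7, Z13, Z1, Z6, Z12, Z14, Z9} — 7 zones.
No choice of 2 sensor positions does better; here Z5 is left uncovered.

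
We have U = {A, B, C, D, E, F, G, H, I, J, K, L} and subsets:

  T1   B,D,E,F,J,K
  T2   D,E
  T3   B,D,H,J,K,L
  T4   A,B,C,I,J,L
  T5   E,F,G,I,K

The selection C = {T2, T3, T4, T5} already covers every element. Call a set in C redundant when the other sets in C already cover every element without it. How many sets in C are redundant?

1

Drop T2: the rest still cover every element — redundant.
Drop T3: H uncovered — not redundant.
Drop T4: A, C uncovered — not redundant.
Drop T5: F, G uncovered — not redundant.
1 redundant: T2.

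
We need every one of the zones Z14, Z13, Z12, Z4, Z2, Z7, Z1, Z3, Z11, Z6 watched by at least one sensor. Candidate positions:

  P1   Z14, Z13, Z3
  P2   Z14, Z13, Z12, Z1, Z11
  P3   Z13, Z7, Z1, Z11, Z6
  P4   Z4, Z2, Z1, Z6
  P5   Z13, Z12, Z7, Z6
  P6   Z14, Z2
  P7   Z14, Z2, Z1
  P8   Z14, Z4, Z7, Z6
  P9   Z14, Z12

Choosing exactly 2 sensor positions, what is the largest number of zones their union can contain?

8

Choosing P2, P4 covers {Z14, Z13, Z12, Z4, Z2, Z1, Z11, Z6} — 8 zones.
No choice of 2 sensor positions does better; here Z7, Z3 are left uncovered.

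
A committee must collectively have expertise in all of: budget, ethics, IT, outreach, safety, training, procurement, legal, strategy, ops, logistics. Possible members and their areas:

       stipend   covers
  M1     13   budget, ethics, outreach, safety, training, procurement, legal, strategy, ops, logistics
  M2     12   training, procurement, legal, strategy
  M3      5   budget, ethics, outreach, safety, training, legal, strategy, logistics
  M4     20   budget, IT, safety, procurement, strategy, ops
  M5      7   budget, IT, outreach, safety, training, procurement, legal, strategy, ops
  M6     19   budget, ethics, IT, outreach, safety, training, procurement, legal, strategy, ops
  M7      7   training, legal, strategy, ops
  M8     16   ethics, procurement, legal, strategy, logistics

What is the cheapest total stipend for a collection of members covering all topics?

M3, M5 cover every topic at stipend 5 + 7 = 12.
Any cover uses at least 2 members; among all covering selections none totals below 12.

12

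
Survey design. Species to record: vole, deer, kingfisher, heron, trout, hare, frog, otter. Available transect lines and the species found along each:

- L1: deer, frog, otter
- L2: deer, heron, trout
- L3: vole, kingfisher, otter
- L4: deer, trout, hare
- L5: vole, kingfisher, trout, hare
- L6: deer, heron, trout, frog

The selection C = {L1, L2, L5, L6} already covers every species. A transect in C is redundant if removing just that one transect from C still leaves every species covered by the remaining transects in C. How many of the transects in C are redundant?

Drop L1: otter uncovered — not redundant.
Drop L2: the rest still cover every species — redundant.
Drop L5: vole, kingfisher, hare uncovered — not redundant.
Drop L6: the rest still cover every species — redundant.
2 redundant: L2, L6.

2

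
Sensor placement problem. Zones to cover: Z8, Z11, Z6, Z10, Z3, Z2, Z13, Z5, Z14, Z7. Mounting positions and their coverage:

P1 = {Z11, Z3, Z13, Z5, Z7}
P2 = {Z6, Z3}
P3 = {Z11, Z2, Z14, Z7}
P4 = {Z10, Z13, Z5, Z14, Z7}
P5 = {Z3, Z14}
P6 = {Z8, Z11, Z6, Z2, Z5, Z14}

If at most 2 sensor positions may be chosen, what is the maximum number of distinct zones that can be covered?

9

Choosing P1, P6 covers {Z8, Z11, Z6, Z3, Z2, Z13, Z5, Z14, Z7} — 9 zones.
No choice of 2 sensor positions does better; here Z10 is left uncovered.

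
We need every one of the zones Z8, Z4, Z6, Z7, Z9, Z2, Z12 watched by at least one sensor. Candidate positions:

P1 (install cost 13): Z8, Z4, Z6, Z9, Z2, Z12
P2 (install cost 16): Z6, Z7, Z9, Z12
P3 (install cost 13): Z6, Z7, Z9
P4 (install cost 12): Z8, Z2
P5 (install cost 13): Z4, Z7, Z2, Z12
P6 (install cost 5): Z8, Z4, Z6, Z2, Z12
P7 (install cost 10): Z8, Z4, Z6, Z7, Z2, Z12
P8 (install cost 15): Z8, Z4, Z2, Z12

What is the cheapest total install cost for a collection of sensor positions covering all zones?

18

P3, P6 cover every zone at install cost 13 + 5 = 18.
Any cover uses at least 2 sensor positions; among all covering selections none totals below 18.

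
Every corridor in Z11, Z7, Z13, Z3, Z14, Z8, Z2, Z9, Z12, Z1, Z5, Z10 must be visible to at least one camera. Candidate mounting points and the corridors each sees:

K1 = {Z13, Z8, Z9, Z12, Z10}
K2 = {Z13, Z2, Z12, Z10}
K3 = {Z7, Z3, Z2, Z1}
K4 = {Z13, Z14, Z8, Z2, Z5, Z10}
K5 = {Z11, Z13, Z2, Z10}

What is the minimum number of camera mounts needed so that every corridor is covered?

K1, K3, K4, K5 together cover {Z11, Z7, Z13, Z3, Z14, Z8, Z2, Z9, Z12, Z1, Z5, Z10} — every corridor.
No 3 of the 5 camera mounts cover everything (all 10 triples fall short), so 4 is minimum.

4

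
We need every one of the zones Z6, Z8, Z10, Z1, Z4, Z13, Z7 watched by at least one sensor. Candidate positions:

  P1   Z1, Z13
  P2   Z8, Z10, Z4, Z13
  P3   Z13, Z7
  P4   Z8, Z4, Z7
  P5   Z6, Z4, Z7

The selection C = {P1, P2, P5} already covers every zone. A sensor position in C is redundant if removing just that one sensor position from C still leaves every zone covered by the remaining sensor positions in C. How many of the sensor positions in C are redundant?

Drop P1: Z1 uncovered — not redundant.
Drop P2: Z8, Z10 uncovered — not redundant.
Drop P5: Z6, Z7 uncovered — not redundant.
None of the sensor positions in C is redundant.

0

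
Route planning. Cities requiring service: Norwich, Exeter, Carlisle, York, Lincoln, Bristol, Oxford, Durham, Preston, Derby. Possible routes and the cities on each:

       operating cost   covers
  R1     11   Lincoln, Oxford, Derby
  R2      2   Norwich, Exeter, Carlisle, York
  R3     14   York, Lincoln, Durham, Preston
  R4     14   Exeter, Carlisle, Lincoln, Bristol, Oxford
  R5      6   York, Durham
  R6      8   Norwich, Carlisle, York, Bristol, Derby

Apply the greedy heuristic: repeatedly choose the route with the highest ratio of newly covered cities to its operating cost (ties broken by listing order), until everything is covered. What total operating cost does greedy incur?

Pick 1: R2 adds 4 new (Norwich, Exeter, Carlisle, York) at operating cost 2 (ratio 4/2).
Pick 2: R1 adds 3 new (Lincoln, Oxford, Derby) at operating cost 11 (ratio 3/11).
Pick 3: R5 adds 1 new (Durham) at operating cost 6 (ratio 1/6).
Pick 4: R6 adds 1 new (Bristol) at operating cost 8 (ratio 1/8).
Pick 5: R3 adds 1 new (Preston) at operating cost 14 (ratio 1/14).
Greedy total operating cost: 2 + 11 + 6 + 8 + 14 = 41. (The true optimum is 35, so greedy overshoots here.)

41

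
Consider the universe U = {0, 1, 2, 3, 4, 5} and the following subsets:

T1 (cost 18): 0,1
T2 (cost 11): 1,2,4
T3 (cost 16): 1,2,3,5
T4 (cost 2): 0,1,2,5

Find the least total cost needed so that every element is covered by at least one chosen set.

T2, T3, T4 cover every element at cost 11 + 16 + 2 = 29.
Any cover uses at least 3 sets; among all covering selections none totals below 29.

29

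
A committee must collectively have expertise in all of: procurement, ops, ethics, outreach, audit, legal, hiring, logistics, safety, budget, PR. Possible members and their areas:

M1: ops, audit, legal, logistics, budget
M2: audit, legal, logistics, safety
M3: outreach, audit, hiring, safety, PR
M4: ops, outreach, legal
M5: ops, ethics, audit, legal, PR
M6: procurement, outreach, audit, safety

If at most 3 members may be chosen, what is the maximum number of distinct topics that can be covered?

Choosing M1, M3, M5 covers {ops, ethics, outreach, audit, legal, hiring, logistics, safety, budget, PR} — 10 topics.
No choice of 3 members does better; here procurement is left uncovered.

10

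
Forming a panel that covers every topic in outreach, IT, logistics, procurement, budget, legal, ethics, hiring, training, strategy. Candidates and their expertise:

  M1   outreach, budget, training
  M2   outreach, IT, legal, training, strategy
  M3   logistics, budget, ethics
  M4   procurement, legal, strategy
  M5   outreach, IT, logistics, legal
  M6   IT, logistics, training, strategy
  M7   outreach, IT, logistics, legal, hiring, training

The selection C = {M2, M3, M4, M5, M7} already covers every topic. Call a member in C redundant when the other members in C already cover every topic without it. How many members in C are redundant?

Drop M2: the rest still cover every topic — redundant.
Drop M3: budget, ethics uncovered — not redundant.
Drop M4: procurement uncovered — not redundant.
Drop M5: the rest still cover every topic — redundant.
Drop M7: hiring uncovered — not redundant.
2 redundant: M2, M5.

2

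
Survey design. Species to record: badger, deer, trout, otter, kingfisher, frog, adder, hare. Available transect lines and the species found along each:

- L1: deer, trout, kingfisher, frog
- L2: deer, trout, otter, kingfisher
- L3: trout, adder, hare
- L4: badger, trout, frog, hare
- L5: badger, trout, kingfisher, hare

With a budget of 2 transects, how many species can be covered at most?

7

Choosing L2, L4 covers {badger, deer, trout, otter, kingfisher, frog, hare} — 7 species.
No choice of 2 transects does better; here adder is left uncovered.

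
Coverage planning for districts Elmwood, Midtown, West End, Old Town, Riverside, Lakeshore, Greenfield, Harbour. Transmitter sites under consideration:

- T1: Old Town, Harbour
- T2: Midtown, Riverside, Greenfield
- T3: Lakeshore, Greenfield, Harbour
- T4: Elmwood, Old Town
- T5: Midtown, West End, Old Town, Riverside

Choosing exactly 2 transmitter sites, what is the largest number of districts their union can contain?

Choosing T3, T5 covers {Midtown, West End, Old Town, Riverside, Lakeshore, Greenfield, Harbour} — 7 districts.
No choice of 2 transmitter sites does better; here Elmwood is left uncovered.

7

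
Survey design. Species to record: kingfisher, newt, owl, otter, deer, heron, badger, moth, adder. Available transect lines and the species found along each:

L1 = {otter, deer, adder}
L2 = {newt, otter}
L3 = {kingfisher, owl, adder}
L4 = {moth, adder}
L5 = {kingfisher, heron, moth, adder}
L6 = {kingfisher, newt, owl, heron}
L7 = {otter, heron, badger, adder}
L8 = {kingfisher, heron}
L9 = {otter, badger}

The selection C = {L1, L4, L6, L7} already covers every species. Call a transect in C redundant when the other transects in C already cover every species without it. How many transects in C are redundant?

Drop L1: deer uncovered — not redundant.
Drop L4: moth uncovered — not redundant.
Drop L6: kingfisher, newt, owl uncovered — not redundant.
Drop L7: badger uncovered — not redundant.
None of the transects in C is redundant.

0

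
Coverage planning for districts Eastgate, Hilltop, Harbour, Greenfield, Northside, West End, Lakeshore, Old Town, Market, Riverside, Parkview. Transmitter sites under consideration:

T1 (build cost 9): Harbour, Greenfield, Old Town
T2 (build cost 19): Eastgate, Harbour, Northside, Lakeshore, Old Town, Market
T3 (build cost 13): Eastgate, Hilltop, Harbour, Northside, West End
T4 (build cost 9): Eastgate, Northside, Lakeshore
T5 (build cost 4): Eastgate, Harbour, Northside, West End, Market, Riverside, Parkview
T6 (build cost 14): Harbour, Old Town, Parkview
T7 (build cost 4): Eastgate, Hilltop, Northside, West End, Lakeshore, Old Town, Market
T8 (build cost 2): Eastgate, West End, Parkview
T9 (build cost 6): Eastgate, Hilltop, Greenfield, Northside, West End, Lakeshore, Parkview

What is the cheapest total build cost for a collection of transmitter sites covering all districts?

14

T5, T7, T9 cover every district at build cost 4 + 4 + 6 = 14.
Any cover uses at least 3 transmitter sites; among all covering selections none totals below 14.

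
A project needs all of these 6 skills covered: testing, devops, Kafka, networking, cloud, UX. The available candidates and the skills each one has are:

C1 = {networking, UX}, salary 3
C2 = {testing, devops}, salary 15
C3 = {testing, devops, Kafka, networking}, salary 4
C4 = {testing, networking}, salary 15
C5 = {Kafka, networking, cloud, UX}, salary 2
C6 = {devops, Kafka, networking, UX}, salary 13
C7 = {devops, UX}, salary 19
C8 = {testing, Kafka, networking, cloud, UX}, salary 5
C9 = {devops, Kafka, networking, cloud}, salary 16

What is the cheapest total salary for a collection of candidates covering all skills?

6

C3, C5 cover every skill at salary 4 + 2 = 6.
Any cover uses at least 2 candidates; among all covering selections none totals below 6.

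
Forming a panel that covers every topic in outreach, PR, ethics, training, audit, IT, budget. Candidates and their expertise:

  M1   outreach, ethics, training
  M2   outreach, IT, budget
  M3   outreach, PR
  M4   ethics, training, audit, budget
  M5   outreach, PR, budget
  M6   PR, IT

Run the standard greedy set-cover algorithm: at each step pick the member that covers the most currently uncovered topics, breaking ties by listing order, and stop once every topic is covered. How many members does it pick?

Pick 1: M4 covers 4 new topics (ethics, training, audit, budget).
Pick 2: M2 covers 2 new topics (outreach, IT).
Pick 3: M3 covers 1 new topics (PR).
Greedy uses 3 members.

3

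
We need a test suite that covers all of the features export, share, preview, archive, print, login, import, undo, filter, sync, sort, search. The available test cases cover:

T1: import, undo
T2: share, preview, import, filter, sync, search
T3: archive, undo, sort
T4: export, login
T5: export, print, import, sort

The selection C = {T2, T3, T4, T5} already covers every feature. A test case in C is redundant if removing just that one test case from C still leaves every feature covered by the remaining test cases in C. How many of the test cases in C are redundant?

0

Drop T2: share, preview, filter, sync, … uncovered — not redundant.
Drop T3: archive, undo uncovered — not redundant.
Drop T4: login uncovered — not redundant.
Drop T5: print uncovered — not redundant.
None of the test cases in C is redundant.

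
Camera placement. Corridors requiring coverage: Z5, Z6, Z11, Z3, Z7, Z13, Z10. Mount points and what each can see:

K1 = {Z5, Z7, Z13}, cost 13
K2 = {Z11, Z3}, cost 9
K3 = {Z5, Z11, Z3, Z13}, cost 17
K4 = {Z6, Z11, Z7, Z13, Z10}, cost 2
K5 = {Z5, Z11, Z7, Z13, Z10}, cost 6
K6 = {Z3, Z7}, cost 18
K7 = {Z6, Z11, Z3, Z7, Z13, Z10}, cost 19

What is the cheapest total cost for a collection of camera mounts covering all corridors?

K2, K4, K5 cover every corridor at cost 9 + 2 + 6 = 17.
Any cover uses at least 2 camera mounts; among all covering selections none totals below 17.

17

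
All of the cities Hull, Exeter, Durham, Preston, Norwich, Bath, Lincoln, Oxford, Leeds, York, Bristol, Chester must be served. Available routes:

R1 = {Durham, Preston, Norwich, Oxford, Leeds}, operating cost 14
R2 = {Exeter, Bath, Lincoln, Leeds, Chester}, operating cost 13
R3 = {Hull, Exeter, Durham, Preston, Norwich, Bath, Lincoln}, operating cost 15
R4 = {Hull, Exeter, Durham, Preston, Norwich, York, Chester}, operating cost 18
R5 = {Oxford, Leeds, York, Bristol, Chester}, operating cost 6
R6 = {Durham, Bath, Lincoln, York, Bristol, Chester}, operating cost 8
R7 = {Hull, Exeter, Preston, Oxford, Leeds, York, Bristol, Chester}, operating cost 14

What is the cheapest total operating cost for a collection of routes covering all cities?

R3, R5 cover every city at operating cost 15 + 6 = 21.
Any cover uses at least 2 routes; among all covering selections none totals below 21.

21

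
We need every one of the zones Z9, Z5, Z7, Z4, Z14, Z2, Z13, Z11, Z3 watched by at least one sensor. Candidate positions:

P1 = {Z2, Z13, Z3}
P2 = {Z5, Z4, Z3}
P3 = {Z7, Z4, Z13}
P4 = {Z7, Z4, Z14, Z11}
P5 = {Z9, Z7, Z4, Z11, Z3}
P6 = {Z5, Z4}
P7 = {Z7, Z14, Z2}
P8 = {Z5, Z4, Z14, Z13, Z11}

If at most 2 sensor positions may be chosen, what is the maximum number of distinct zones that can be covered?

8

Choosing P5, P8 covers {Z9, Z5, Z7, Z4, Z14, Z13, Z11, Z3} — 8 zones.
No choice of 2 sensor positions does better; here Z2 is left uncovered.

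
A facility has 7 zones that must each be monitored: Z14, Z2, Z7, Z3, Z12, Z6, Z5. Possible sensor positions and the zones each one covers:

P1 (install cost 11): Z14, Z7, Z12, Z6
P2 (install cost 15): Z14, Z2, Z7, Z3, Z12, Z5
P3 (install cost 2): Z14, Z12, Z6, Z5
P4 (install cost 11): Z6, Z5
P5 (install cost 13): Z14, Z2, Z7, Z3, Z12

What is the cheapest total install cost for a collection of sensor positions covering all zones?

15

P3, P5 cover every zone at install cost 2 + 13 = 15.
Any cover uses at least 2 sensor positions; among all covering selections none totals below 15.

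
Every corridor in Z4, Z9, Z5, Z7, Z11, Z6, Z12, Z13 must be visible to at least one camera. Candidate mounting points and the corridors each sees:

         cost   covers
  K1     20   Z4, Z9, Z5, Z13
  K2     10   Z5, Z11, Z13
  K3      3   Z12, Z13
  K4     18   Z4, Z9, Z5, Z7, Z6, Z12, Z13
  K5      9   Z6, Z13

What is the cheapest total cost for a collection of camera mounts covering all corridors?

28

K2, K4 cover every corridor at cost 10 + 18 = 28.
Any cover uses at least 2 camera mounts; among all covering selections none totals below 28.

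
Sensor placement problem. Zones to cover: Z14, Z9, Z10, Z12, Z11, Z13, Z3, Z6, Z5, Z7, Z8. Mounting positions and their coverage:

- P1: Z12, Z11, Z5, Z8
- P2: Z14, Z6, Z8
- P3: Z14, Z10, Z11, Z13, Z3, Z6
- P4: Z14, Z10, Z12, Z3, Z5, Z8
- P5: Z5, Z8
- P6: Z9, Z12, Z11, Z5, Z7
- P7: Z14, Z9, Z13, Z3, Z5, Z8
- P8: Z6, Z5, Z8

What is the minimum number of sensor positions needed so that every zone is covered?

P1, P3, P6 together cover {Z14, Z9, Z10, Z12, Z11, Z13, Z3, Z6, Z5, Z7, Z8} — every zone.
No 2 of the 8 sensor positions cover everything (all 28 pairs fall short), so 3 is minimum.

3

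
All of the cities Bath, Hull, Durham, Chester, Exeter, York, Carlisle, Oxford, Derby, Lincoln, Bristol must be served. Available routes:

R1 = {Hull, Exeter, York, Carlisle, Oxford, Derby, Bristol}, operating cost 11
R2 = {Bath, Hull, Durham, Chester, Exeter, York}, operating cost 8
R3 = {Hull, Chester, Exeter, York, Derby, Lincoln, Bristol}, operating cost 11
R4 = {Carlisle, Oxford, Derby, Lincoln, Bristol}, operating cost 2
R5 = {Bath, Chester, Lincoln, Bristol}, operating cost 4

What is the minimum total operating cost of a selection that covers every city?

10

R2, R4 cover every city at operating cost 8 + 2 = 10.
Any cover uses at least 2 routes; among all covering selections none totals below 10.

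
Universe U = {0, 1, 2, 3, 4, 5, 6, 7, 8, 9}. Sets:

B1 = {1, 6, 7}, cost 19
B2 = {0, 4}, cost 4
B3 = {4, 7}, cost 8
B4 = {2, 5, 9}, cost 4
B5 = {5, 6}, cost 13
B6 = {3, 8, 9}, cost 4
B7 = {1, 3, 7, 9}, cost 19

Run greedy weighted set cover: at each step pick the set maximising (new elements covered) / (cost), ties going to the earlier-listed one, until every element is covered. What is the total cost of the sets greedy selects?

31

Pick 1: B4 adds 3 new (2, 5, 9) at cost 4 (ratio 3/4).
Pick 2: B2 adds 2 new (0, 4) at cost 4 (ratio 2/4).
Pick 3: B6 adds 2 new (3, 8) at cost 4 (ratio 2/4).
Pick 4: B1 adds 3 new (1, 6, 7) at cost 19 (ratio 3/19).
Greedy total cost: 4 + 4 + 4 + 19 = 31.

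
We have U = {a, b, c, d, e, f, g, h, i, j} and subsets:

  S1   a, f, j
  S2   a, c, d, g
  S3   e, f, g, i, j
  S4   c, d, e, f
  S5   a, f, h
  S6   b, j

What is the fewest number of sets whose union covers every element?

S2, S3, S5, S6 together cover {a, b, c, d, e, f, g, h, i, j} — every element.
No 3 of the 6 sets cover everything (all 20 triples fall short), so 4 is minimum.

4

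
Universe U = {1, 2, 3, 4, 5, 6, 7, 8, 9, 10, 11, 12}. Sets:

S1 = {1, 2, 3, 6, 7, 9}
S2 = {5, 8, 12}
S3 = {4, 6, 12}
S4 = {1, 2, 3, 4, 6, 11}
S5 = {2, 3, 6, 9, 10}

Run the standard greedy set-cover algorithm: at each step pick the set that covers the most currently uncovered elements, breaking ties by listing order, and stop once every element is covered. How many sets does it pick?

Pick 1: S1 covers 6 new elements (1, 2, 3, 6, 7, 9).
Pick 2: S2 covers 3 new elements (5, 8, 12).
Pick 3: S4 covers 2 new elements (4, 11).
Pick 4: S5 covers 1 new elements (10).
Greedy uses 4 sets.

4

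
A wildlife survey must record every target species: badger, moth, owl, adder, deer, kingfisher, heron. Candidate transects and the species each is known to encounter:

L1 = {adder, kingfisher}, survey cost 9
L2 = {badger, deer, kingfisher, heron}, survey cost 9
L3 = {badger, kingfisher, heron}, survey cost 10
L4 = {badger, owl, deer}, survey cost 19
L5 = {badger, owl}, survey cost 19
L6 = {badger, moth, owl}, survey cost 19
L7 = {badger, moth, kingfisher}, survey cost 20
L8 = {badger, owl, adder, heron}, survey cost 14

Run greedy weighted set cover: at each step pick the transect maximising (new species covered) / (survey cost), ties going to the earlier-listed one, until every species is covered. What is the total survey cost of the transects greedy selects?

42

Pick 1: L2 adds 4 new (badger, deer, kingfisher, heron) at survey cost 9 (ratio 4/9).
Pick 2: L8 adds 2 new (owl, adder) at survey cost 14 (ratio 2/14).
Pick 3: L6 adds 1 new (moth) at survey cost 19 (ratio 1/19).
Greedy total survey cost: 9 + 14 + 19 = 42. (The true optimum is 37, so greedy overshoots here.)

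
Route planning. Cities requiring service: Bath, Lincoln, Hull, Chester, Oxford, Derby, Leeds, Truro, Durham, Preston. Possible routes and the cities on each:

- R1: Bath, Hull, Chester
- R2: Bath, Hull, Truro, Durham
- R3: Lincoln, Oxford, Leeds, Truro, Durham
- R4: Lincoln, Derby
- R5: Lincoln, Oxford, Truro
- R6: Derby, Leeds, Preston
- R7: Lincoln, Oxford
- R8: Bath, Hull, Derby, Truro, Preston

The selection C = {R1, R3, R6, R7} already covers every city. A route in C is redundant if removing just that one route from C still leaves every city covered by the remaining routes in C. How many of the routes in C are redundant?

1

Drop R1: Bath, Hull, Chester uncovered — not redundant.
Drop R3: Truro, Durham uncovered — not redundant.
Drop R6: Derby, Preston uncovered — not redundant.
Drop R7: the rest still cover every city — redundant.
1 redundant: R7.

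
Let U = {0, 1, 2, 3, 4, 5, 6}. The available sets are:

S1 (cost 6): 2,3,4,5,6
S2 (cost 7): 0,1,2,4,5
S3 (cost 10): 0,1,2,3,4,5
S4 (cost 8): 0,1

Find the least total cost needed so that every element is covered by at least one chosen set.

13

S1, S2 cover every element at cost 6 + 7 = 13.
Any cover uses at least 2 sets; among all covering selections none totals below 13.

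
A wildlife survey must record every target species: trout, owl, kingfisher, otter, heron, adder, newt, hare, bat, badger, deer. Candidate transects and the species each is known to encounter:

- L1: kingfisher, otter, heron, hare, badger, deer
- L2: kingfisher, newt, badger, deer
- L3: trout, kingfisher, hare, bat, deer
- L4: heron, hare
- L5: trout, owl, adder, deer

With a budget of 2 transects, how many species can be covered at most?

9

Choosing L1, L5 covers {trout, owl, kingfisher, otter, heron, adder, hare, badger, deer} — 9 species.
No choice of 2 transects does better; here newt, bat are left uncovered.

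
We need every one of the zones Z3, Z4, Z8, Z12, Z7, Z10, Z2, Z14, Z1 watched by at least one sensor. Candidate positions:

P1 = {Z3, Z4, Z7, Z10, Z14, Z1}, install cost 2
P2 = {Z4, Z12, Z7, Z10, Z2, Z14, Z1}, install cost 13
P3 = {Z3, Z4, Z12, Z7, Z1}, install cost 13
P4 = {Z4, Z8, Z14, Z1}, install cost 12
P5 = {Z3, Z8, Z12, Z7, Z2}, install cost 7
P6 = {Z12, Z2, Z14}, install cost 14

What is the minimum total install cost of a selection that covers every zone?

P1, P5 cover every zone at install cost 2 + 7 = 9.
Any cover uses at least 2 sensor positions; among all covering selections none totals below 9.

9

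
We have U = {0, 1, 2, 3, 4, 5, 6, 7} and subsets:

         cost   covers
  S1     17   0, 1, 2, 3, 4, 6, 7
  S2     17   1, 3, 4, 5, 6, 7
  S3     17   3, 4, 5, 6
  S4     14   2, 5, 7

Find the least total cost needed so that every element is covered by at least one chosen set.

31

S1, S4 cover every element at cost 17 + 14 = 31.
Any cover uses at least 2 sets; among all covering selections none totals below 31.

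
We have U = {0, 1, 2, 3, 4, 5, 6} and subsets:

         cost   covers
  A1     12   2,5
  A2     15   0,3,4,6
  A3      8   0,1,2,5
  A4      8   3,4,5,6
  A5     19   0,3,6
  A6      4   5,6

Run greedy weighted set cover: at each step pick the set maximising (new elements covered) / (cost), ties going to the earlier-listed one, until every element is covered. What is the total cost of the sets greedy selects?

16

Pick 1: A3 adds 4 new (0, 1, 2, 5) at cost 8 (ratio 4/8).
Pick 2: A4 adds 3 new (3, 4, 6) at cost 8 (ratio 3/8).
Greedy total cost: 8 + 8 = 16.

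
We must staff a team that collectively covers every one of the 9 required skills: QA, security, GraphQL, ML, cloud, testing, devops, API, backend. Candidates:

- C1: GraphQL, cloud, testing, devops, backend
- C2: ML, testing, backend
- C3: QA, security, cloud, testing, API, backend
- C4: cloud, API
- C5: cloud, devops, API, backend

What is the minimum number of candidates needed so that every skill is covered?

3

C1, C2, C3 together cover {QA, security, GraphQL, ML, cloud, testing, devops, API, backend} — every skill.
No 2 of the 5 candidates cover everything (all 10 pairs fall short), so 3 is minimum.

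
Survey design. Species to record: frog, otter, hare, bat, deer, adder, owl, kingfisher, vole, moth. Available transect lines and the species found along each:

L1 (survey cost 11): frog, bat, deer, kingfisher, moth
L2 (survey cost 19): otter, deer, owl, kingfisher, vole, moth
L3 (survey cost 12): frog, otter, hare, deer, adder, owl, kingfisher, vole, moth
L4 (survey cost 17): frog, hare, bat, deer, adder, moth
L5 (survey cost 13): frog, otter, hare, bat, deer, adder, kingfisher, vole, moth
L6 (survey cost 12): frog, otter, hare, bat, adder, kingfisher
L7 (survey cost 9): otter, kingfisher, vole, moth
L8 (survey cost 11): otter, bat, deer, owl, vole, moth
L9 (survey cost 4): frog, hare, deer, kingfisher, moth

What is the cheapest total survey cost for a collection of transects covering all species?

23

L1, L3 cover every species at survey cost 11 + 12 = 23.
Any cover uses at least 2 transects; among all covering selections none totals below 23.
Greedy by coverage-per-survey cost would pick L9, L8, L3 for 27 — worse than the optimum 23.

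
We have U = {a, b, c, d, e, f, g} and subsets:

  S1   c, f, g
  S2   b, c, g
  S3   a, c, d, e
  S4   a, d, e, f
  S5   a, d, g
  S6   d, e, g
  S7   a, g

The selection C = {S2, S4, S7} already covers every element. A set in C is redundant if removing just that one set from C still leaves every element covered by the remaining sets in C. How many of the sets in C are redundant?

1

Drop S2: b, c uncovered — not redundant.
Drop S4: d, e, f uncovered — not redundant.
Drop S7: the rest still cover every element — redundant.
1 redundant: S7.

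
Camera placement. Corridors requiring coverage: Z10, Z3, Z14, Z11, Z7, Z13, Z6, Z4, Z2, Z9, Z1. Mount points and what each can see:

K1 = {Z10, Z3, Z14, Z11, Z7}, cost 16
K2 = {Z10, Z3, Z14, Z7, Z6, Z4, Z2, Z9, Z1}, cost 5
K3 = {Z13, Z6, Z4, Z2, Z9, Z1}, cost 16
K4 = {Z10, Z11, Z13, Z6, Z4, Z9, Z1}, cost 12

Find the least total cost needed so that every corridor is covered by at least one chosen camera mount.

17

K2, K4 cover every corridor at cost 5 + 12 = 17.
Any cover uses at least 2 camera mounts; among all covering selections none totals below 17.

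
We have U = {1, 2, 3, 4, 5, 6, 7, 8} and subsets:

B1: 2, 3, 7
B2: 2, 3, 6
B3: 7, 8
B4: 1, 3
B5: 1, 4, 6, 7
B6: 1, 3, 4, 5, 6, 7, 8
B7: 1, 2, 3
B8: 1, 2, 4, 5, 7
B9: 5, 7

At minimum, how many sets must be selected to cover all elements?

2

B1, B6 together cover {1, 2, 3, 4, 5, 6, 7, 8} — every element.
No single set contains all 8 elements, so 2 is optimal.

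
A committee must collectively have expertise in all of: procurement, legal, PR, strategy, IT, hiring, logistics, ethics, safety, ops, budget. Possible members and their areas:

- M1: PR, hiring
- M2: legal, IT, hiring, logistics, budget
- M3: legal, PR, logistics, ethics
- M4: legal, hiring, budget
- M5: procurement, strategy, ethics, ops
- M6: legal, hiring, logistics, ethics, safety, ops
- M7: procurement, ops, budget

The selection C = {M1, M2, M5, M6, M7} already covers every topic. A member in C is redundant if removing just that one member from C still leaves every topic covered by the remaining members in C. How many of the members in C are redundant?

Drop M1: PR uncovered — not redundant.
Drop M2: IT uncovered — not redundant.
Drop M5: strategy uncovered — not redundant.
Drop M6: safety uncovered — not redundant.
Drop M7: the rest still cover every topic — redundant.
1 redundant: M7.

1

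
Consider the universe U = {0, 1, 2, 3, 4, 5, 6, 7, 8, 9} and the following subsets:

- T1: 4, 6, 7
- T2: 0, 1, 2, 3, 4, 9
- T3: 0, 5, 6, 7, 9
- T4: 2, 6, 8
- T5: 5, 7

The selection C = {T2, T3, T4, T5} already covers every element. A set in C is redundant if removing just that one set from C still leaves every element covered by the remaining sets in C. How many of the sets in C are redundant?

Drop T2: 1, 3, 4 uncovered — not redundant.
Drop T3: the rest still cover every element — redundant.
Drop T4: 8 uncovered — not redundant.
Drop T5: the rest still cover every element — redundant.
2 redundant: T3, T5.

2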